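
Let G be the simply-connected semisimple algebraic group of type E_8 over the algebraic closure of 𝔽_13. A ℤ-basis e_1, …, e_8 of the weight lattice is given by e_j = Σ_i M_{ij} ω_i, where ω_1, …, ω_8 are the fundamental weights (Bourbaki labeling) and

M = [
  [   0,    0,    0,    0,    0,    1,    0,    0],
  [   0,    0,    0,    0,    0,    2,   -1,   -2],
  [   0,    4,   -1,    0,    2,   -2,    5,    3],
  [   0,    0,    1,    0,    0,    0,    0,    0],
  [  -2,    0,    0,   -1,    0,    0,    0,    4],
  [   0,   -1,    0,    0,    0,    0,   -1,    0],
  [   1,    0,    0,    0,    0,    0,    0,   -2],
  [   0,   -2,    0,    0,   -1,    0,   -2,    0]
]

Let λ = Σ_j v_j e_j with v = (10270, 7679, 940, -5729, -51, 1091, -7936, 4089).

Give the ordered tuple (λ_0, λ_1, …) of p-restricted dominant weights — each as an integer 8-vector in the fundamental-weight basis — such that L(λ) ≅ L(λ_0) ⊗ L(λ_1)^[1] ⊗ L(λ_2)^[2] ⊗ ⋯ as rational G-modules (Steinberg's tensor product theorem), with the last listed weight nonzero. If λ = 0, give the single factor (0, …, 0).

ω-coordinates c = M·v, v = (10270, 7679, 940, -5729, -51, 1091, -7936, 4089):
  c_1 = (0)·(10270) + (0)·(7679) + (0)·(940) + (0)·(-5729) + (0)·(-51) + (1)·(1091) + (0)·(-7936) + (0)·(4089) = 1091
  c_2 = (0)·(10270) + (0)·(7679) + (0)·(940) + (0)·(-5729) + (0)·(-51) + (2)·(1091) + (-1)·(-7936) + (-2)·(4089) = 1940
  c_3 = (0)·(10270) + (4)·(7679) + (-1)·(940) + (0)·(-5729) + (2)·(-51) + (-2)·(1091) + (5)·(-7936) + (3)·(4089) = 79
  c_4 = (0)·(10270) + (0)·(7679) + (1)·(940) + (0)·(-5729) + (0)·(-51) + (0)·(1091) + (0)·(-7936) + (0)·(4089) = 940
  c_5 = (-2)·(10270) + (0)·(7679) + (0)·(940) + (-1)·(-5729) + (0)·(-51) + (0)·(1091) + (0)·(-7936) + (4)·(4089) = 1545
  c_6 = (0)·(10270) + (-1)·(7679) + (0)·(940) + (0)·(-5729) + (0)·(-51) + (0)·(1091) + (-1)·(-7936) + (0)·(4089) = 257
  c_7 = (1)·(10270) + (0)·(7679) + (0)·(940) + (0)·(-5729) + (0)·(-51) + (0)·(1091) + (0)·(-7936) + (-2)·(4089) = 2092
  c_8 = (0)·(10270) + (-2)·(7679) + (0)·(940) + (0)·(-5729) + (-1)·(-51) + (0)·(1091) + (-2)·(-7936) + (0)·(4089) = 565
Expand coordinatewise in base 13:
  c_1 = 1091 = 12·13^0 + 5·13^1 + 6·13^2
  c_2 = 1940 = 3·13^0 + 6·13^1 + 11·13^2
  c_3 = 79 = 1·13^0 + 6·13^1
  c_4 = 940 = 4·13^0 + 7·13^1 + 5·13^2
  c_5 = 1545 = 11·13^0 + 1·13^1 + 9·13^2
  c_6 = 257 = 10·13^0 + 6·13^1 + 1·13^2
  c_7 = 2092 = 12·13^0 + 4·13^1 + 12·13^2
  c_8 = 565 = 6·13^0 + 4·13^1 + 3·13^2
λ_0 = (12, 3, 1, 4, 11, 10, 12, 6)
λ_1 = (5, 6, 6, 7, 1, 6, 4, 4)
λ_2 = (6, 11, 0, 5, 9, 1, 12, 3)

((12, 3, 1, 4, 11, 10, 12, 6), (5, 6, 6, 7, 1, 6, 4, 4), (6, 11, 0, 5, 9, 1, 12, 3))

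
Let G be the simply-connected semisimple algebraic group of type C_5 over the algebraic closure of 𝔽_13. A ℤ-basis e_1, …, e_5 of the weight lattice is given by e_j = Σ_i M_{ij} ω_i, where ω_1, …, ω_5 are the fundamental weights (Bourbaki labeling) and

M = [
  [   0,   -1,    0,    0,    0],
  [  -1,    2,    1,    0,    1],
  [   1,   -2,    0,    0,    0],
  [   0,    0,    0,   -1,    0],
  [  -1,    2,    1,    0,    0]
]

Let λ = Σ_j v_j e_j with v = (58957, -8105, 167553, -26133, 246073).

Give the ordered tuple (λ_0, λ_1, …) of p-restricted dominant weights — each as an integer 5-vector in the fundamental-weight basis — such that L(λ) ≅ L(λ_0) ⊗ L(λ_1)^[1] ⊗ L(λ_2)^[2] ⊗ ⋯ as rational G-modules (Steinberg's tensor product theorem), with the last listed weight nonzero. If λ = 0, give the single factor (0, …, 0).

((6, 4, 1, 3, 8), (12, 9, 10, 8, 8), (8, 0, 2, 11, 0), (3, 11, 8, 11, 3), (0, 11, 2, 0, 3))

ω-coordinates c = M·v, v = (58957, -8105, 167553, -26133, 246073):
  c_1 = 0·58957 + (-1)·(-8105) + 0·167553 + (0)·(-26133) + 0·246073 = 8105
  c_2 = (-1)·(58957) + (2)·(-8105) + 1·167553 + (0)·(-26133) + 1·246073 = 338459
  c_3 = 1·58957 + (-2)·(-8105) + 0·167553 + (0)·(-26133) + 0·246073 = 75167
  c_4 = 0·58957 + (0)·(-8105) + 0·167553 + (-1)·(-26133) + 0·246073 = 26133
  c_5 = (-1)·(58957) + (2)·(-8105) + 1·167553 + (0)·(-26133) + 0·246073 = 92386
Writing each c_i in base p = 13:
  c_1 = 8105 = 6·13^0 + 12·13^1 + 8·13^2 + 3·13^3
  c_2 = 338459 = 4·13^0 + 9·13^1 + 0·13^2 + 11·13^3 + 11·13^4
  c_3 = 75167 = 1·13^0 + 10·13^1 + 2·13^2 + 8·13^3 + 2·13^4
  c_4 = 26133 = 3·13^0 + 8·13^1 + 11·13^2 + 11·13^3
  c_5 = 92386 = 8·13^0 + 8·13^1 + 0·13^2 + 3·13^3 + 3·13^4
Factor λ_0 = (6, 4, 1, 3, 8)
Factor λ_1 = (12, 9, 10, 8, 8)
Factor λ_2 = (8, 0, 2, 11, 0)
Factor λ_3 = (3, 11, 8, 11, 3)
Factor λ_4 = (0, 11, 2, 0, 3)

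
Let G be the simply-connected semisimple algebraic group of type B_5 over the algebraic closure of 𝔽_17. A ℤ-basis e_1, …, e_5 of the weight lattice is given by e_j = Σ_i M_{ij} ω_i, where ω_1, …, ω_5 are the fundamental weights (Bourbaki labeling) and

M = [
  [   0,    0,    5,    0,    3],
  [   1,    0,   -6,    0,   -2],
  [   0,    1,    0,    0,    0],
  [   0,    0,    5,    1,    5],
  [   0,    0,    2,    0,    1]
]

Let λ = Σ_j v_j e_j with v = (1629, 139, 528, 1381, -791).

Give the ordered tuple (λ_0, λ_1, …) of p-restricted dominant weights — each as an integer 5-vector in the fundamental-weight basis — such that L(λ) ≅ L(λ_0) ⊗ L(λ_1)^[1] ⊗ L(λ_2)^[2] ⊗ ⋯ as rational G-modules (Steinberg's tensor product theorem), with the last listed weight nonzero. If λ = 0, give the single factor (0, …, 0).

Converting to the ω-basis (c_i = row i of M dotted with v = (1629, 139, 528, 1381, -791)):
  c_1 = (0)·(1629) + (0)·(139) + (5)·(528) + (0)·(1381) + (3)·(-791) = 267
  c_2 = (1)·(1629) + (0)·(139) + (-6)·(528) + (0)·(1381) + (-2)·(-791) = 43
  c_3 = (0)·(1629) + (1)·(139) + (0)·(528) + (0)·(1381) + (0)·(-791) = 139
  c_4 = (0)·(1629) + (0)·(139) + (5)·(528) + (1)·(1381) + (5)·(-791) = 66
  c_5 = (0)·(1629) + (0)·(139) + (2)·(528) + (0)·(1381) + (1)·(-791) = 265
Writing each c_i in base p = 17:
  c_1 = 267 = 12·17^0 + 15·17^1
  c_2 = 43 = 9·17^0 + 2·17^1
  c_3 = 139 = 3·17^0 + 8·17^1
  c_4 = 66 = 15·17^0 + 3·17^1
  c_5 = 265 = 10·17^0 + 15·17^1
λ_0 = (12, 9, 3, 15, 10)
λ_1 = (15, 2, 8, 3, 15)

((12, 9, 3, 15, 10), (15, 2, 8, 3, 15))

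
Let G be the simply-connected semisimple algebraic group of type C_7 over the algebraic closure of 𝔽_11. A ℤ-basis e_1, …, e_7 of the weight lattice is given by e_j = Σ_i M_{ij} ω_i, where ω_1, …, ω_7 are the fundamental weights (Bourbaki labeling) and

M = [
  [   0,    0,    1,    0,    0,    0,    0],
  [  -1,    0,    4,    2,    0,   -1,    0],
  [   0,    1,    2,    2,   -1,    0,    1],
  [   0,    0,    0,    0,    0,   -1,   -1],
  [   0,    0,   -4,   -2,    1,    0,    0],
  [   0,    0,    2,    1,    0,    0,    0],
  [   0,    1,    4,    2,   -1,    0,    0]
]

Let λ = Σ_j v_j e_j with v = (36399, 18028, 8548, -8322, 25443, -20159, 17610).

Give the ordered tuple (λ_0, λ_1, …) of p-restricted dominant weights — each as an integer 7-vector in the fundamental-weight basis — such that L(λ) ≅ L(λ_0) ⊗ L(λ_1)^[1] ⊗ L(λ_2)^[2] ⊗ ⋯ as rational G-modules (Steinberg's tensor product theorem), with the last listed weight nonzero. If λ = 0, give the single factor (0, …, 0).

Converting to the ω-basis (c_i = row i of M dotted with v = (36399, 18028, 8548, -8322, 25443, -20159, 17610)):
  c_1 = 0*36399 + 0*18028 + 1*8548 + 0*-8322 + 0*25443 + 0*-20159 + 0*17610 = 8548
  c_2 = -1*36399 + 0*18028 + 4*8548 + 2*-8322 + 0*25443 + -1*-20159 + 0*17610 = 1308
  c_3 = 0*36399 + 1*18028 + 2*8548 + 2*-8322 + -1*25443 + 0*-20159 + 1*17610 = 10647
  c_4 = 0*36399 + 0*18028 + 0*8548 + 0*-8322 + 0*25443 + -1*-20159 + -1*17610 = 2549
  c_5 = 0*36399 + 0*18028 + -4*8548 + -2*-8322 + 1*25443 + 0*-20159 + 0*17610 = 7895
  c_6 = 0*36399 + 0*18028 + 2*8548 + 1*-8322 + 0*25443 + 0*-20159 + 0*17610 = 8774
  c_7 = 0*36399 + 1*18028 + 4*8548 + 2*-8322 + -1*25443 + 0*-20159 + 0*17610 = 10133
Expand coordinatewise in base 11:
  c_1 = 8548 = 1·11^0 + 7·11^1 + 4·11^2 + 6·11^3
  c_2 = 1308 = 10·11^0 + 8·11^1 + 10·11^2
  c_3 = 10647 = 10·11^0 + 10·11^1 + 10·11^2 + 7·11^3
  c_4 = 2549 = 8·11^0 + 0·11^1 + 10·11^2 + 1·11^3
  c_5 = 7895 = 8·11^0 + 2·11^1 + 10·11^2 + 5·11^3
  c_6 = 8774 = 7·11^0 + 5·11^1 + 6·11^2 + 6·11^3
  c_7 = 10133 = 2·11^0 + 8·11^1 + 6·11^2 + 7·11^3
p-restricted factor λ_0 = (1, 10, 10, 8, 8, 7, 2)
p-restricted factor λ_1 = (7, 8, 10, 0, 2, 5, 8)
p-restricted factor λ_2 = (4, 10, 10, 10, 10, 6, 6)
p-restricted factor λ_3 = (6, 0, 7, 1, 5, 6, 7)

((1, 10, 10, 8, 8, 7, 2), (7, 8, 10, 0, 2, 5, 8), (4, 10, 10, 10, 10, 6, 6), (6, 0, 7, 1, 5, 6, 7))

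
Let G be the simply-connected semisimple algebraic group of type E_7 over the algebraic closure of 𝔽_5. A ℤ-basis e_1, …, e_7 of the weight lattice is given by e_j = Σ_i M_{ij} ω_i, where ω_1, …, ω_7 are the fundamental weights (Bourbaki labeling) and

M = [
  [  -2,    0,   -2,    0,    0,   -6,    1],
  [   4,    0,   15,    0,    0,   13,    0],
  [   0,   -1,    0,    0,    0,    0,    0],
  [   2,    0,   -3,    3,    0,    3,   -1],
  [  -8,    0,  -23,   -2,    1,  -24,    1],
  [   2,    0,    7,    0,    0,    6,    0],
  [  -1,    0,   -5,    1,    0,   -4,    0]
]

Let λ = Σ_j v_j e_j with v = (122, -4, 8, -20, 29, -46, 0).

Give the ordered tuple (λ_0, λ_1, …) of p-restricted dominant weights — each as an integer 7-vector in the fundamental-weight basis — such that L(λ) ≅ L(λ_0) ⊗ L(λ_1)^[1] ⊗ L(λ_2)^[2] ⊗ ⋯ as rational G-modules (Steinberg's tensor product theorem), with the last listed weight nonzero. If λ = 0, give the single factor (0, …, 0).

ω-coordinates c = M·v, v = (122, -4, 8, -20, 29, -46, 0):
  c_1 = (-2)·(122) + (0)·(-4) + (-2)·(8) + (0)·(-20) + 0·29 + (-6)·(-46) + 1·0 = 16
  c_2 = 4·122 + (0)·(-4) + 15·8 + (0)·(-20) + 0·29 + (13)·(-46) + 0·0 = 10
  c_3 = 0·122 + (-1)·(-4) + 0·8 + (0)·(-20) + 0·29 + (0)·(-46) + 0·0 = 4
  c_4 = 2·122 + (0)·(-4) + (-3)·(8) + (3)·(-20) + 0·29 + (3)·(-46) + (-1)·(0) = 22
  c_5 = (-8)·(122) + (0)·(-4) + (-23)·(8) + (-2)·(-20) + 1·29 + (-24)·(-46) + 1·0 = 13
  c_6 = 2·122 + (0)·(-4) + 7·8 + (0)·(-20) + 0·29 + (6)·(-46) + 0·0 = 24
  c_7 = (-1)·(122) + (0)·(-4) + (-5)·(8) + (1)·(-20) + 0·29 + (-4)·(-46) + 0·0 = 2
Expand coordinatewise in base 5:
  c_1 = 16 = 1·5^0 + 3·5^1
  c_2 = 10 = 0·5^0 + 2·5^1
  c_3 = 4 = 4·5^0
  c_4 = 22 = 2·5^0 + 4·5^1
  c_5 = 13 = 3·5^0 + 2·5^1
  c_6 = 24 = 4·5^0 + 4·5^1
  c_7 = 2 = 2·5^0
p-restricted factor λ_0 = (1, 0, 4, 2, 3, 4, 2)
p-restricted factor λ_1 = (3, 2, 0, 4, 2, 4, 0)

((1, 0, 4, 2, 3, 4, 2), (3, 2, 0, 4, 2, 4, 0))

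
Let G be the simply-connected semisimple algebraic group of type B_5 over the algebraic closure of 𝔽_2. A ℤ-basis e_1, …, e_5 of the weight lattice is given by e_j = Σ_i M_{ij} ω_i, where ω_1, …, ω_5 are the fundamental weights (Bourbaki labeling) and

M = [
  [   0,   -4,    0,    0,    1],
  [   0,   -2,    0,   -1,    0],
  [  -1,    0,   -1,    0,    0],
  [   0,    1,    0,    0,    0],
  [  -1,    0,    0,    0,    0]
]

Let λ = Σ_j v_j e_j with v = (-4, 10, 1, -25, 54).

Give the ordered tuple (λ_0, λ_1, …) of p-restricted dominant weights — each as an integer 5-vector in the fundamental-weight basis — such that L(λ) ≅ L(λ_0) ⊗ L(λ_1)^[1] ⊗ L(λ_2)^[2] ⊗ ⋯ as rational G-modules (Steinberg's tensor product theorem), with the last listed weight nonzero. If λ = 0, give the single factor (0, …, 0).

ω-coordinates c = M·v, v = (-4, 10, 1, -25, 54):
  c_1 = 0*-4 + -4*10 + 0*1 + 0*-25 + 1*54 = 14
  c_2 = 0*-4 + -2*10 + 0*1 + -1*-25 + 0*54 = 5
  c_3 = -1*-4 + 0*10 + -1*1 + 0*-25 + 0*54 = 3
  c_4 = 0*-4 + 1*10 + 0*1 + 0*-25 + 0*54 = 10
  c_5 = -1*-4 + 0*10 + 0*1 + 0*-25 + 0*54 = 4
Writing each c_i in base p = 2:
  c_1 = 14 = 0·2^0 + 1·2^1 + 1·2^2 + 1·2^3
  c_2 = 5 = 1·2^0 + 0·2^1 + 1·2^2
  c_3 = 3 = 1·2^0 + 1·2^1
  c_4 = 10 = 0·2^0 + 1·2^1 + 0·2^2 + 1·2^3
  c_5 = 4 = 0·2^0 + 0·2^1 + 1·2^2
p-restricted factor λ_0 = (0, 1, 1, 0, 0)
p-restricted factor λ_1 = (1, 0, 1, 1, 0)
p-restricted factor λ_2 = (1, 1, 0, 0, 1)
p-restricted factor λ_3 = (1, 0, 0, 1, 0)

((0, 1, 1, 0, 0), (1, 0, 1, 1, 0), (1, 1, 0, 0, 1), (1, 0, 0, 1, 0))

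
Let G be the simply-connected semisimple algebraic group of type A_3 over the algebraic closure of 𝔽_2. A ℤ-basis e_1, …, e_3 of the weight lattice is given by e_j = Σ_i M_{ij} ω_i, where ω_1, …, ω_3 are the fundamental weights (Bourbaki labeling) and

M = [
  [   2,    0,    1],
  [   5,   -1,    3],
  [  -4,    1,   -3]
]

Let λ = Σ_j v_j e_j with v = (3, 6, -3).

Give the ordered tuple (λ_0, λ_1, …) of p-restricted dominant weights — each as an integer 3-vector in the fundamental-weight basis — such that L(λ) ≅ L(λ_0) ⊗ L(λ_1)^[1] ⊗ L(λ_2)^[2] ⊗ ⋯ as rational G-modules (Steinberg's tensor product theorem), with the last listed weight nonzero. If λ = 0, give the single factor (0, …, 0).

Converting to the ω-basis (c_i = row i of M dotted with v = (3, 6, -3)):
  c_1 = (2)·(3) + (0)·(6) + (1)·(-3) = 3
  c_2 = (5)·(3) + (-1)·(6) + (3)·(-3) = 0
  c_3 = (-4)·(3) + (1)·(6) + (-3)·(-3) = 3
Expand coordinatewise in base 2:
  c_1 = 3 = 1·2^0 + 1·2^1
  c_2 = 0
  c_3 = 3 = 1·2^0 + 1·2^1
λ_0 = (1, 0, 1)
λ_1 = (1, 0, 1)

((1, 0, 1), (1, 0, 1))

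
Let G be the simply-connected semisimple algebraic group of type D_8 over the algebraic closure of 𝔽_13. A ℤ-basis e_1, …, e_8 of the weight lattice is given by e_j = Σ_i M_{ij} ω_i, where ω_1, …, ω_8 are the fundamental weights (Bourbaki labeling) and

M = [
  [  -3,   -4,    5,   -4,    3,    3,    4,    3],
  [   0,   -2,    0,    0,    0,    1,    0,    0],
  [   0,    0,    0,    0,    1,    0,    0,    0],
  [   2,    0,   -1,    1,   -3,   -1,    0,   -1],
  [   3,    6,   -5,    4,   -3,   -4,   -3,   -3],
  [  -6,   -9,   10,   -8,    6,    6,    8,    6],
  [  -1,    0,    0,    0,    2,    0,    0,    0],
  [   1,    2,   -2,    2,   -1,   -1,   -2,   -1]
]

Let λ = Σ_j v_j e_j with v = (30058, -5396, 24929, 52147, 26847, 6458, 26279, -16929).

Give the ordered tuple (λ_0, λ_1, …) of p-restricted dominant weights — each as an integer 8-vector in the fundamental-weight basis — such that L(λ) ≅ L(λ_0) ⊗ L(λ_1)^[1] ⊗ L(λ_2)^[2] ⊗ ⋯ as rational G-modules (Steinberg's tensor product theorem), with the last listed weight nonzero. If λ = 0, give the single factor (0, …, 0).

((8, 12, 2, 0, 12, 4, 2, 10), (1, 0, 11, 2, 3, 2, 11, 2), (10, 11, 2, 11, 4, 0, 9, 2), (0, 7, 12, 7, 3, 4, 10, 2))

Compute c_i = Σ_j M_{ij} v_j with v = (30058, -5396, 24929, 52147, 26847, 6458, 26279, -16929):
  c_1 = (-3)·(30058) + (-4)·(-5396) + (5)·(24929) + (-4)·(52147) + (3)·(26847) + (3)·(6458) + (4)·(26279) + (3)·(-16929) = 1711
  c_2 = (0)·(30058) + (-2)·(-5396) + (0)·(24929) + (0)·(52147) + (0)·(26847) + (1)·(6458) + (0)·(26279) + (0)·(-16929) = 17250
  c_3 = (0)·(30058) + (0)·(-5396) + (0)·(24929) + (0)·(52147) + (1)·(26847) + (0)·(6458) + (0)·(26279) + (0)·(-16929) = 26847
  c_4 = (2)·(30058) + (0)·(-5396) + (-1)·(24929) + (1)·(52147) + (-3)·(26847) + (-1)·(6458) + (0)·(26279) + (-1)·(-16929) = 17264
  c_5 = (3)·(30058) + (6)·(-5396) + (-5)·(24929) + (4)·(52147) + (-3)·(26847) + (-4)·(6458) + (-3)·(26279) + (-3)·(-16929) = 7318
  c_6 = (-6)·(30058) + (-9)·(-5396) + (10)·(24929) + (-8)·(52147) + (6)·(26847) + (6)·(6458) + (8)·(26279) + (6)·(-16929) = 8818
  c_7 = (-1)·(30058) + (0)·(-5396) + (0)·(24929) + (0)·(52147) + (2)·(26847) + (0)·(6458) + (0)·(26279) + (0)·(-16929) = 23636
  c_8 = (1)·(30058) + (2)·(-5396) + (-2)·(24929) + (2)·(52147) + (-1)·(26847) + (-1)·(6458) + (-2)·(26279) + (-1)·(-16929) = 4768
p = 13; digits c_i = Σ_j d_{ij}·13^j, 0 ≤ d_{ij} < 13:
  c_1 = 1711 = 8·13^0 + 1·13^1 + 10·13^2
  c_2 = 17250 = 12·13^0 + 0·13^1 + 11·13^2 + 7·13^3
  c_3 = 26847 = 2·13^0 + 11·13^1 + 2·13^2 + 12·13^3
  c_4 = 17264 = 0·13^0 + 2·13^1 + 11·13^2 + 7·13^3
  c_5 = 7318 = 12·13^0 + 3·13^1 + 4·13^2 + 3·13^3
  c_6 = 8818 = 4·13^0 + 2·13^1 + 0·13^2 + 4·13^3
  c_7 = 23636 = 2·13^0 + 11·13^1 + 9·13^2 + 10·13^3
  c_8 = 4768 = 10·13^0 + 2·13^1 + 2·13^2 + 2·13^3
λ_0 = (8, 12, 2, 0, 12, 4, 2, 10)
λ_1 = (1, 0, 11, 2, 3, 2, 11, 2)
λ_2 = (10, 11, 2, 11, 4, 0, 9, 2)
λ_3 = (0, 7, 12, 7, 3, 4, 10, 2)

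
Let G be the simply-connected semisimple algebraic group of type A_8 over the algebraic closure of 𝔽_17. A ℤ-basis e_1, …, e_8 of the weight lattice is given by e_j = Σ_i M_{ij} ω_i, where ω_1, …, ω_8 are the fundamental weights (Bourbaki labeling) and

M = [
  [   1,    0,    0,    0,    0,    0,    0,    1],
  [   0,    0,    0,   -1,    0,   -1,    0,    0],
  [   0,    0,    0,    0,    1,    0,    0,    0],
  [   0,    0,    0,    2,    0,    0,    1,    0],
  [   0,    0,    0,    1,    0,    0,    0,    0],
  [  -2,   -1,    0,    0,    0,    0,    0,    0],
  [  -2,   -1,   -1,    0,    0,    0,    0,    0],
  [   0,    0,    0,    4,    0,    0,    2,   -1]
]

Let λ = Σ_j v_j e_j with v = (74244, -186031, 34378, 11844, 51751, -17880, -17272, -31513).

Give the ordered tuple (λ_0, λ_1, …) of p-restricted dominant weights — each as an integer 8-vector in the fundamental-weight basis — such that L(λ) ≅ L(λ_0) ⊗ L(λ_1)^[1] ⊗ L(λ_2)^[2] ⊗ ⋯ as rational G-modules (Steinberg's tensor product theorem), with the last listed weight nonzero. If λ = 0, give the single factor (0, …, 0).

Converting to the ω-basis (c_i = row i of M dotted with v = (74244, -186031, 34378, 11844, 51751, -17880, -17272, -31513)):
  c_1 = 1*74244 + 0*-186031 + 0*34378 + 0*11844 + 0*51751 + 0*-17880 + 0*-17272 + 1*-31513 = 42731
  c_2 = 0*74244 + 0*-186031 + 0*34378 + -1*11844 + 0*51751 + -1*-17880 + 0*-17272 + 0*-31513 = 6036
  c_3 = 0*74244 + 0*-186031 + 0*34378 + 0*11844 + 1*51751 + 0*-17880 + 0*-17272 + 0*-31513 = 51751
  c_4 = 0*74244 + 0*-186031 + 0*34378 + 2*11844 + 0*51751 + 0*-17880 + 1*-17272 + 0*-31513 = 6416
  c_5 = 0*74244 + 0*-186031 + 0*34378 + 1*11844 + 0*51751 + 0*-17880 + 0*-17272 + 0*-31513 = 11844
  c_6 = -2*74244 + -1*-186031 + 0*34378 + 0*11844 + 0*51751 + 0*-17880 + 0*-17272 + 0*-31513 = 37543
  c_7 = -2*74244 + -1*-186031 + -1*34378 + 0*11844 + 0*51751 + 0*-17880 + 0*-17272 + 0*-31513 = 3165
  c_8 = 0*74244 + 0*-186031 + 0*34378 + 4*11844 + 0*51751 + 0*-17880 + 2*-17272 + -1*-31513 = 44345
Writing each c_i in base p = 17:
  c_1 = 42731 = 10·17^0 + 14·17^1 + 11·17^2 + 8·17^3
  c_2 = 6036 = 1·17^0 + 15·17^1 + 3·17^2 + 1·17^3
  c_3 = 51751 = 3·17^0 + 1·17^1 + 9·17^2 + 10·17^3
  c_4 = 6416 = 7·17^0 + 3·17^1 + 5·17^2 + 1·17^3
  c_5 = 11844 = 12·17^0 + 16·17^1 + 6·17^2 + 2·17^3
  c_6 = 37543 = 7·17^0 + 15·17^1 + 10·17^2 + 7·17^3
  c_7 = 3165 = 3·17^0 + 16·17^1 + 10·17^2
  c_8 = 44345 = 9·17^0 + 7·17^1 + 0·17^2 + 9·17^3
λ_0 = (10, 1, 3, 7, 12, 7, 3, 9)
λ_1 = (14, 15, 1, 3, 16, 15, 16, 7)
λ_2 = (11, 3, 9, 5, 6, 10, 10, 0)
λ_3 = (8, 1, 10, 1, 2, 7, 0, 9)

((10, 1, 3, 7, 12, 7, 3, 9), (14, 15, 1, 3, 16, 15, 16, 7), (11, 3, 9, 5, 6, 10, 10, 0), (8, 1, 10, 1, 2, 7, 0, 9))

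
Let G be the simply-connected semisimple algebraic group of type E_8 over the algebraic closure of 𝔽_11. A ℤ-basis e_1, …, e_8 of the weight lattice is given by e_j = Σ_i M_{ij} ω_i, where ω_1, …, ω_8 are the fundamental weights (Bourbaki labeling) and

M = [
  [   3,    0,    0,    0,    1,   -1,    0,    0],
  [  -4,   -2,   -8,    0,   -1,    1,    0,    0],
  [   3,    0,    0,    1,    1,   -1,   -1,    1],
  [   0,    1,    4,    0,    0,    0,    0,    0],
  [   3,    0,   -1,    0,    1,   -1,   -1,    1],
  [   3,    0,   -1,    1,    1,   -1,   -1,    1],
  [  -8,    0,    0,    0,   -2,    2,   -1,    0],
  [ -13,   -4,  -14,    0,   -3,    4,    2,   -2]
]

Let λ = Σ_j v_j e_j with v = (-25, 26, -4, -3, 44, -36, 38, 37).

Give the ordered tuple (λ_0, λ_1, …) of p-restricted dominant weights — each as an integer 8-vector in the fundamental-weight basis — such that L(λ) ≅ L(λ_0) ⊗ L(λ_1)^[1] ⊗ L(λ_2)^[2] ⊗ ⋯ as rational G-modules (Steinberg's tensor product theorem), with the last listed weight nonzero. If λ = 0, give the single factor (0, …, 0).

((5, 0, 1, 10, 8, 5, 2, 3),)

Compute c_i = Σ_j M_{ij} v_j with v = (-25, 26, -4, -3, 44, -36, 38, 37):
  c_1 = 3*-25 + 0*26 + 0*-4 + 0*-3 + 1*44 + -1*-36 + 0*38 + 0*37 = 5
  c_2 = -4*-25 + -2*26 + -8*-4 + 0*-3 + -1*44 + 1*-36 + 0*38 + 0*37 = 0
  c_3 = 3*-25 + 0*26 + 0*-4 + 1*-3 + 1*44 + -1*-36 + -1*38 + 1*37 = 1
  c_4 = 0*-25 + 1*26 + 4*-4 + 0*-3 + 0*44 + 0*-36 + 0*38 + 0*37 = 10
  c_5 = 3*-25 + 0*26 + -1*-4 + 0*-3 + 1*44 + -1*-36 + -1*38 + 1*37 = 8
  c_6 = 3*-25 + 0*26 + -1*-4 + 1*-3 + 1*44 + -1*-36 + -1*38 + 1*37 = 5
  c_7 = -8*-25 + 0*26 + 0*-4 + 0*-3 + -2*44 + 2*-36 + -1*38 + 0*37 = 2
  c_8 = -13*-25 + -4*26 + -14*-4 + 0*-3 + -3*44 + 4*-36 + 2*38 + -2*37 = 3
Writing each c_i in base p = 11:
  c_1 = 5 = 5·11^0
  c_2 = 0
  c_3 = 1 = 1·11^0
  c_4 = 10 = 10·11^0
  c_5 = 8 = 8·11^0
  c_6 = 5 = 5·11^0
  c_7 = 2 = 2·11^0
  c_8 = 3 = 3·11^0
λ_0 = (5, 0, 1, 10, 8, 5, 2, 3)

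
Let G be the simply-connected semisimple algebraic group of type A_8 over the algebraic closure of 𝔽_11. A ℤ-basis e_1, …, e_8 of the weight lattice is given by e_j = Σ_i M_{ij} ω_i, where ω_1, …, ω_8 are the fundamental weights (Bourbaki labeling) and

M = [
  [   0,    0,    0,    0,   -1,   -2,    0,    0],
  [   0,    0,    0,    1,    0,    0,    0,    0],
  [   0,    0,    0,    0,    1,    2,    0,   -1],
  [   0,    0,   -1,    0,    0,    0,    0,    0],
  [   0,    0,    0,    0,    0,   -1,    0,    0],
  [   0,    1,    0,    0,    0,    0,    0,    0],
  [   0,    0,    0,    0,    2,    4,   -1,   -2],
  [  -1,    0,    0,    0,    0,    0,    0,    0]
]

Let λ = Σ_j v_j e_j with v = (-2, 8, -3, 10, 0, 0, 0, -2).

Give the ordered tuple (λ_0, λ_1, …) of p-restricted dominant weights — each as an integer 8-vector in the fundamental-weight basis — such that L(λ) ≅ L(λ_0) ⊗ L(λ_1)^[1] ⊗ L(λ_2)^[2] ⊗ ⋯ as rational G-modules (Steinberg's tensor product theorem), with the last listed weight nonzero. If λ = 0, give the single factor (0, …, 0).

ω-coordinates c = M·v, v = (-2, 8, -3, 10, 0, 0, 0, -2):
  c_1 = (0)·(-2) + (0)·(8) + (0)·(-3) + (0)·(10) + (-1)·(0) + (-2)·(0) + (0)·(0) + (0)·(-2) = 0
  c_2 = (0)·(-2) + (0)·(8) + (0)·(-3) + (1)·(10) + (0)·(0) + (0)·(0) + (0)·(0) + (0)·(-2) = 10
  c_3 = (0)·(-2) + (0)·(8) + (0)·(-3) + (0)·(10) + (1)·(0) + (2)·(0) + (0)·(0) + (-1)·(-2) = 2
  c_4 = (0)·(-2) + (0)·(8) + (-1)·(-3) + (0)·(10) + (0)·(0) + (0)·(0) + (0)·(0) + (0)·(-2) = 3
  c_5 = (0)·(-2) + (0)·(8) + (0)·(-3) + (0)·(10) + (0)·(0) + (-1)·(0) + (0)·(0) + (0)·(-2) = 0
  c_6 = (0)·(-2) + (1)·(8) + (0)·(-3) + (0)·(10) + (0)·(0) + (0)·(0) + (0)·(0) + (0)·(-2) = 8
  c_7 = (0)·(-2) + (0)·(8) + (0)·(-3) + (0)·(10) + (2)·(0) + (4)·(0) + (-1)·(0) + (-2)·(-2) = 4
  c_8 = (-1)·(-2) + (0)·(8) + (0)·(-3) + (0)·(10) + (0)·(0) + (0)·(0) + (0)·(0) + (0)·(-2) = 2
p = 11; digits c_i = Σ_j d_{ij}·11^j, 0 ≤ d_{ij} < 11:
  c_1 = 0
  c_2 = 10 = 10·11^0
  c_3 = 2 = 2·11^0
  c_4 = 3 = 3·11^0
  c_5 = 0
  c_6 = 8 = 8·11^0
  c_7 = 4 = 4·11^0
  c_8 = 2 = 2·11^0
Factor λ_0 = (0, 10, 2, 3, 0, 8, 4, 2)

((0, 10, 2, 3, 0, 8, 4, 2),)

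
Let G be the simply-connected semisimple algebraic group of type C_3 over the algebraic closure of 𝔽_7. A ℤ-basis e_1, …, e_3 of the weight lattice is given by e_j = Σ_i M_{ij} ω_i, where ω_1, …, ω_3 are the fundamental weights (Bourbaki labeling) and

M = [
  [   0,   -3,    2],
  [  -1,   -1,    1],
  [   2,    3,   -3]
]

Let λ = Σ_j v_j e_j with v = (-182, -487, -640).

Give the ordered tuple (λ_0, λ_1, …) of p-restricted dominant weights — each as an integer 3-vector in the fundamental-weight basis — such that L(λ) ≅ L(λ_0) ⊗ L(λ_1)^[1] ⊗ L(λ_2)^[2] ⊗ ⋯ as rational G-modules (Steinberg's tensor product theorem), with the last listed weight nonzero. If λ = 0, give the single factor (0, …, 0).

Change of basis e → ω: c = M·v where v = (-182, -487, -640):
  c_1 = (0)·(-182) + (-3)·(-487) + (2)·(-640) = 181
  c_2 = (-1)·(-182) + (-1)·(-487) + (1)·(-640) = 29
  c_3 = (2)·(-182) + (3)·(-487) + (-3)·(-640) = 95
Expand coordinatewise in base 7:
  c_1 = 181 = 6·7^0 + 4·7^1 + 3·7^2
  c_2 = 29 = 1·7^0 + 4·7^1
  c_3 = 95 = 4·7^0 + 6·7^1 + 1·7^2
Factor λ_0 = (6, 1, 4)
Factor λ_1 = (4, 4, 6)
Factor λ_2 = (3, 0, 1)

((6, 1, 4), (4, 4, 6), (3, 0, 1))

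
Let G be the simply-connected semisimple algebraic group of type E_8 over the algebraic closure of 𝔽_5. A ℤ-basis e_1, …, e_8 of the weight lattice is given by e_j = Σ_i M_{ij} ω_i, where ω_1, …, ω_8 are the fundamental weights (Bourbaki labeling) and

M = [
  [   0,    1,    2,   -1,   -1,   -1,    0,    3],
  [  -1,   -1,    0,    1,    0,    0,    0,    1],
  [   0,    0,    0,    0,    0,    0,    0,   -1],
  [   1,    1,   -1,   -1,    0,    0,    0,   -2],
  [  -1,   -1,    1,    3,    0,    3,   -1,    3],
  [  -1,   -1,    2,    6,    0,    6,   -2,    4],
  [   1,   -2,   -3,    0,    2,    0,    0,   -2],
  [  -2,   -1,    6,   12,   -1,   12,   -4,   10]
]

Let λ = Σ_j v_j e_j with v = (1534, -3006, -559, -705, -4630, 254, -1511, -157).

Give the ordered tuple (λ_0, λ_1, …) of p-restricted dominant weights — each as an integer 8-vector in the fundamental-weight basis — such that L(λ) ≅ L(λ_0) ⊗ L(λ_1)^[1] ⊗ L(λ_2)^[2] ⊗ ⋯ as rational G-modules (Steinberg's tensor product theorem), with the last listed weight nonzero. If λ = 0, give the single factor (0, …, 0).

Change of basis e → ω: c = M·v where v = (1534, -3006, -559, -705, -4630, 254, -1511, -157):
  c_1 = 0*1534 + 1*-3006 + 2*-559 + -1*-705 + -1*-4630 + -1*254 + 0*-1511 + 3*-157 = 486
  c_2 = -1*1534 + -1*-3006 + 0*-559 + 1*-705 + 0*-4630 + 0*254 + 0*-1511 + 1*-157 = 610
  c_3 = 0*1534 + 0*-3006 + 0*-559 + 0*-705 + 0*-4630 + 0*254 + 0*-1511 + -1*-157 = 157
  c_4 = 1*1534 + 1*-3006 + -1*-559 + -1*-705 + 0*-4630 + 0*254 + 0*-1511 + -2*-157 = 106
  c_5 = -1*1534 + -1*-3006 + 1*-559 + 3*-705 + 0*-4630 + 3*254 + -1*-1511 + 3*-157 = 600
  c_6 = -1*1534 + -1*-3006 + 2*-559 + 6*-705 + 0*-4630 + 6*254 + -2*-1511 + 4*-157 = 42
  c_7 = 1*1534 + -2*-3006 + -3*-559 + 0*-705 + 2*-4630 + 0*254 + 0*-1511 + -2*-157 = 277
  c_8 = -2*1534 + -1*-3006 + 6*-559 + 12*-705 + -1*-4630 + 12*254 + -4*-1511 + 10*-157 = 276
Expand coordinatewise in base 5:
  c_1 = 486 = 1·5^0 + 2·5^1 + 4·5^2 + 3·5^3
  c_2 = 610 = 0·5^0 + 2·5^1 + 4·5^2 + 4·5^3
  c_3 = 157 = 2·5^0 + 1·5^1 + 1·5^2 + 1·5^3
  c_4 = 106 = 1·5^0 + 1·5^1 + 4·5^2
  c_5 = 600 = 0·5^0 + 0·5^1 + 4·5^2 + 4·5^3
  c_6 = 42 = 2·5^0 + 3·5^1 + 1·5^2
  c_7 = 277 = 2·5^0 + 0·5^1 + 1·5^2 + 2·5^3
  c_8 = 276 = 1·5^0 + 0·5^1 + 1·5^2 + 2·5^3
λ_0 = (1, 0, 2, 1, 0, 2, 2, 1)
λ_1 = (2, 2, 1, 1, 0, 3, 0, 0)
λ_2 = (4, 4, 1, 4, 4, 1, 1, 1)
λ_3 = (3, 4, 1, 0, 4, 0, 2, 2)

((1, 0, 2, 1, 0, 2, 2, 1), (2, 2, 1, 1, 0, 3, 0, 0), (4, 4, 1, 4, 4, 1, 1, 1), (3, 4, 1, 0, 4, 0, 2, 2))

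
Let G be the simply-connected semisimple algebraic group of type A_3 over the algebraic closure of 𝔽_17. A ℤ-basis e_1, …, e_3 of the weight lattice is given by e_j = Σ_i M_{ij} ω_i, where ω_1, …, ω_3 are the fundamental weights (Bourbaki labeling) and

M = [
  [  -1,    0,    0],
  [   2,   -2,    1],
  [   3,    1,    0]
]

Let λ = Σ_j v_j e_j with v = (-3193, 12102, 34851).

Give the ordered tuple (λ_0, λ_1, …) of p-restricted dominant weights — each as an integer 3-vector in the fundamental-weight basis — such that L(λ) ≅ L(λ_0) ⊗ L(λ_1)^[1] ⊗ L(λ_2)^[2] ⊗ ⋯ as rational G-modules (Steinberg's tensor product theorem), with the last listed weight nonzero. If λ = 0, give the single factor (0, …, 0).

Converting to the ω-basis (c_i = row i of M dotted with v = (-3193, 12102, 34851)):
  c_1 = (-1)·(-3193) + (0)·(12102) + (0)·(34851) = 3193
  c_2 = (2)·(-3193) + (-2)·(12102) + (1)·(34851) = 4261
  c_3 = (3)·(-3193) + (1)·(12102) + (0)·(34851) = 2523
Expand coordinatewise in base 17:
  c_1 = 3193 = 14·17^0 + 0·17^1 + 11·17^2
  c_2 = 4261 = 11·17^0 + 12·17^1 + 14·17^2
  c_3 = 2523 = 7·17^0 + 12·17^1 + 8·17^2
p-restricted factor λ_0 = (14, 11, 7)
p-restricted factor λ_1 = (0, 12, 12)
p-restricted factor λ_2 = (11, 14, 8)

((14, 11, 7), (0, 12, 12), (11, 14, 8))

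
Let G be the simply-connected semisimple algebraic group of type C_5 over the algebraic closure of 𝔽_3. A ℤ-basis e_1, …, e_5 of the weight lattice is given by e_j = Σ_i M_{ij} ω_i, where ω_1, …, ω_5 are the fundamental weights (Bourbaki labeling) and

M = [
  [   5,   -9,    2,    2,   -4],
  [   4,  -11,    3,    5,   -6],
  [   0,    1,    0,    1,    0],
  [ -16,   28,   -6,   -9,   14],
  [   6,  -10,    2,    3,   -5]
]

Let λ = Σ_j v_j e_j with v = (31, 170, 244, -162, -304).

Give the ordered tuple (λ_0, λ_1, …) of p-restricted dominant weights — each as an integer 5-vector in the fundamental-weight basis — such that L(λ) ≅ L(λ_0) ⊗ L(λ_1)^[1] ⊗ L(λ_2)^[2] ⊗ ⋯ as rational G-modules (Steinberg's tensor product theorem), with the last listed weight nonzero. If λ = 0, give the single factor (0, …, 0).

((2, 0, 2, 2, 2), (1, 0, 2, 0, 2))

Converting to the ω-basis (c_i = row i of M dotted with v = (31, 170, 244, -162, -304)):
  c_1 = 5·31 + (-9)·(170) + 2·244 + (2)·(-162) + (-4)·(-304) = 5
  c_2 = 4·31 + (-11)·(170) + 3·244 + (5)·(-162) + (-6)·(-304) = 0
  c_3 = 0·31 + 1·170 + 0·244 + (1)·(-162) + (0)·(-304) = 8
  c_4 = (-16)·(31) + 28·170 + (-6)·(244) + (-9)·(-162) + (14)·(-304) = 2
  c_5 = 6·31 + (-10)·(170) + 2·244 + (3)·(-162) + (-5)·(-304) = 8
Base-3 expansion of each c_i:
  c_1 = 5 = 2·3^0 + 1·3^1
  c_2 = 0
  c_3 = 8 = 2·3^0 + 2·3^1
  c_4 = 2 = 2·3^0
  c_5 = 8 = 2·3^0 + 2·3^1
p-restricted factor λ_0 = (2, 0, 2, 2, 2)
p-restricted factor λ_1 = (1, 0, 2, 0, 2)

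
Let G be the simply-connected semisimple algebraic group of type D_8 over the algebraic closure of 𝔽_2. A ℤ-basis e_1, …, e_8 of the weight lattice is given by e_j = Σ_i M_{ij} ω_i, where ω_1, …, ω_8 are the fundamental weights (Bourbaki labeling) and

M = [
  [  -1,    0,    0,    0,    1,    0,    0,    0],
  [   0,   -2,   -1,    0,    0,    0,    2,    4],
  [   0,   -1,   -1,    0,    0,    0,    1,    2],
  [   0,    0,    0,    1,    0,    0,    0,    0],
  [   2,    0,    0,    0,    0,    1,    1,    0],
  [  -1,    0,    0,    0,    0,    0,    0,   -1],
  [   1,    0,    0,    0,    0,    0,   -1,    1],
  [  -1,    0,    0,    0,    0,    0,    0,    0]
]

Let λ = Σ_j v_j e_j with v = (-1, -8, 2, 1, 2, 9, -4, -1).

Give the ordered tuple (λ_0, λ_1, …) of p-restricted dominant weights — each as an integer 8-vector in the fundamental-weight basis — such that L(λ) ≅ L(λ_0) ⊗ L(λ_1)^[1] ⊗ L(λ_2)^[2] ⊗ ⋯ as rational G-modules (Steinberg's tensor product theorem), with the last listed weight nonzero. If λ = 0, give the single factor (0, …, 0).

((1, 0, 0, 1, 1, 0, 0, 1), (1, 1, 0, 0, 1, 1, 1, 0))

Converting to the ω-basis (c_i = row i of M dotted with v = (-1, -8, 2, 1, 2, 9, -4, -1)):
  c_1 = -1*-1 + 0*-8 + 0*2 + 0*1 + 1*2 + 0*9 + 0*-4 + 0*-1 = 3
  c_2 = 0*-1 + -2*-8 + -1*2 + 0*1 + 0*2 + 0*9 + 2*-4 + 4*-1 = 2
  c_3 = 0*-1 + -1*-8 + -1*2 + 0*1 + 0*2 + 0*9 + 1*-4 + 2*-1 = 0
  c_4 = 0*-1 + 0*-8 + 0*2 + 1*1 + 0*2 + 0*9 + 0*-4 + 0*-1 = 1
  c_5 = 2*-1 + 0*-8 + 0*2 + 0*1 + 0*2 + 1*9 + 1*-4 + 0*-1 = 3
  c_6 = -1*-1 + 0*-8 + 0*2 + 0*1 + 0*2 + 0*9 + 0*-4 + -1*-1 = 2
  c_7 = 1*-1 + 0*-8 + 0*2 + 0*1 + 0*2 + 0*9 + -1*-4 + 1*-1 = 2
  c_8 = -1*-1 + 0*-8 + 0*2 + 0*1 + 0*2 + 0*9 + 0*-4 + 0*-1 = 1
Expand coordinatewise in base 2:
  c_1 = 3 = 1·2^0 + 1·2^1
  c_2 = 2 = 0·2^0 + 1·2^1
  c_3 = 0
  c_4 = 1 = 1·2^0
  c_5 = 3 = 1·2^0 + 1·2^1
  c_6 = 2 = 0·2^0 + 1·2^1
  c_7 = 2 = 0·2^0 + 1·2^1
  c_8 = 1 = 1·2^0
λ_0 = (1, 0, 0, 1, 1, 0, 0, 1)
λ_1 = (1, 1, 0, 0, 1, 1, 1, 0)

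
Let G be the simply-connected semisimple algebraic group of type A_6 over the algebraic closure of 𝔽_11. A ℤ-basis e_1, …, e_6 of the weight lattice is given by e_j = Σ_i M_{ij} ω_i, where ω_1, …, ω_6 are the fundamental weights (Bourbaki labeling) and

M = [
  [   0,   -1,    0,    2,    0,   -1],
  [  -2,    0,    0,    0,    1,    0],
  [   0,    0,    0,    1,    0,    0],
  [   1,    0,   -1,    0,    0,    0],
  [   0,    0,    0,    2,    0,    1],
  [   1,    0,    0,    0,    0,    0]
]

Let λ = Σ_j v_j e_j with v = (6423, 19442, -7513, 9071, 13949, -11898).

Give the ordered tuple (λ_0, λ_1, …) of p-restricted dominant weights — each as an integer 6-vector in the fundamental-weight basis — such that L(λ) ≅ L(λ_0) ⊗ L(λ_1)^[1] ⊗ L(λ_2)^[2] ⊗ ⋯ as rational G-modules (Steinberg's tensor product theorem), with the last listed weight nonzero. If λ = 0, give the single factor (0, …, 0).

((5, 3, 7, 10, 7, 10), (6, 1, 10, 1, 6, 0), (10, 9, 8, 5, 7, 9), (7, 0, 6, 10, 4, 4))

In the fundamental-weight basis, λ has coordinates c = M·v (v = (6423, 19442, -7513, 9071, 13949, -11898)):
  c_1 = 0·6423 + (-1)·(19442) + (0)·(-7513) + 2·9071 + 0·13949 + (-1)·(-11898) = 10598
  c_2 = (-2)·(6423) + 0·19442 + (0)·(-7513) + 0·9071 + 1·13949 + (0)·(-11898) = 1103
  c_3 = 0·6423 + 0·19442 + (0)·(-7513) + 1·9071 + 0·13949 + (0)·(-11898) = 9071
  c_4 = 1·6423 + 0·19442 + (-1)·(-7513) + 0·9071 + 0·13949 + (0)·(-11898) = 13936
  c_5 = 0·6423 + 0·19442 + (0)·(-7513) + 2·9071 + 0·13949 + (1)·(-11898) = 6244
  c_6 = 1·6423 + 0·19442 + (0)·(-7513) + 0·9071 + 0·13949 + (0)·(-11898) = 6423
Writing each c_i in base p = 11:
  c_1 = 10598 = 5·11^0 + 6·11^1 + 10·11^2 + 7·11^3
  c_2 = 1103 = 3·11^0 + 1·11^1 + 9·11^2
  c_3 = 9071 = 7·11^0 + 10·11^1 + 8·11^2 + 6·11^3
  c_4 = 13936 = 10·11^0 + 1·11^1 + 5·11^2 + 10·11^3
  c_5 = 6244 = 7·11^0 + 6·11^1 + 7·11^2 + 4·11^3
  c_6 = 6423 = 10·11^0 + 0·11^1 + 9·11^2 + 4·11^3
λ_0 = (5, 3, 7, 10, 7, 10)
λ_1 = (6, 1, 10, 1, 6, 0)
λ_2 = (10, 9, 8, 5, 7, 9)
λ_3 = (7, 0, 6, 10, 4, 4)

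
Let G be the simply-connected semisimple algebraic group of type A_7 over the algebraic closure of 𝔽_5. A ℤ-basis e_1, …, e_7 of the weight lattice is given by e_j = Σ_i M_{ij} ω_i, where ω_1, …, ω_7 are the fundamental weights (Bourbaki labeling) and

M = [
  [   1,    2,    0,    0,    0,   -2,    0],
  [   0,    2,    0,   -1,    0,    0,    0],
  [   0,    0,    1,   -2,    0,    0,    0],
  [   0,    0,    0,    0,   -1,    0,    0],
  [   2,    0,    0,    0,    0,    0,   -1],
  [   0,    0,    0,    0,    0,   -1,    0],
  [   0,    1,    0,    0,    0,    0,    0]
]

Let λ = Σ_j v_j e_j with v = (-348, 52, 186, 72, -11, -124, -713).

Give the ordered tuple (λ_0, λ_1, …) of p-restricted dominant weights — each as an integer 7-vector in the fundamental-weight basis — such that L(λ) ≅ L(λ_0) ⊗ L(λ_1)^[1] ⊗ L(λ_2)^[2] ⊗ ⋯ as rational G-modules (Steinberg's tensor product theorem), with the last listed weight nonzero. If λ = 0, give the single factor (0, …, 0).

((4, 2, 2, 1, 2, 4, 2), (0, 1, 3, 2, 3, 4, 0), (0, 1, 1, 0, 0, 4, 2))

Converting to the ω-basis (c_i = row i of M dotted with v = (-348, 52, 186, 72, -11, -124, -713)):
  c_1 = 1*-348 + 2*52 + 0*186 + 0*72 + 0*-11 + -2*-124 + 0*-713 = 4
  c_2 = 0*-348 + 2*52 + 0*186 + -1*72 + 0*-11 + 0*-124 + 0*-713 = 32
  c_3 = 0*-348 + 0*52 + 1*186 + -2*72 + 0*-11 + 0*-124 + 0*-713 = 42
  c_4 = 0*-348 + 0*52 + 0*186 + 0*72 + -1*-11 + 0*-124 + 0*-713 = 11
  c_5 = 2*-348 + 0*52 + 0*186 + 0*72 + 0*-11 + 0*-124 + -1*-713 = 17
  c_6 = 0*-348 + 0*52 + 0*186 + 0*72 + 0*-11 + -1*-124 + 0*-713 = 124
  c_7 = 0*-348 + 1*52 + 0*186 + 0*72 + 0*-11 + 0*-124 + 0*-713 = 52
Expand coordinatewise in base 5:
  c_1 = 4 = 4·5^0
  c_2 = 32 = 2·5^0 + 1·5^1 + 1·5^2
  c_3 = 42 = 2·5^0 + 3·5^1 + 1·5^2
  c_4 = 11 = 1·5^0 + 2·5^1
  c_5 = 17 = 2·5^0 + 3·5^1
  c_6 = 124 = 4·5^0 + 4·5^1 + 4·5^2
  c_7 = 52 = 2·5^0 + 0·5^1 + 2·5^2
p-restricted factor λ_0 = (4, 2, 2, 1, 2, 4, 2)
p-restricted factor λ_1 = (0, 1, 3, 2, 3, 4, 0)
p-restricted factor λ_2 = (0, 1, 1, 0, 0, 4, 2)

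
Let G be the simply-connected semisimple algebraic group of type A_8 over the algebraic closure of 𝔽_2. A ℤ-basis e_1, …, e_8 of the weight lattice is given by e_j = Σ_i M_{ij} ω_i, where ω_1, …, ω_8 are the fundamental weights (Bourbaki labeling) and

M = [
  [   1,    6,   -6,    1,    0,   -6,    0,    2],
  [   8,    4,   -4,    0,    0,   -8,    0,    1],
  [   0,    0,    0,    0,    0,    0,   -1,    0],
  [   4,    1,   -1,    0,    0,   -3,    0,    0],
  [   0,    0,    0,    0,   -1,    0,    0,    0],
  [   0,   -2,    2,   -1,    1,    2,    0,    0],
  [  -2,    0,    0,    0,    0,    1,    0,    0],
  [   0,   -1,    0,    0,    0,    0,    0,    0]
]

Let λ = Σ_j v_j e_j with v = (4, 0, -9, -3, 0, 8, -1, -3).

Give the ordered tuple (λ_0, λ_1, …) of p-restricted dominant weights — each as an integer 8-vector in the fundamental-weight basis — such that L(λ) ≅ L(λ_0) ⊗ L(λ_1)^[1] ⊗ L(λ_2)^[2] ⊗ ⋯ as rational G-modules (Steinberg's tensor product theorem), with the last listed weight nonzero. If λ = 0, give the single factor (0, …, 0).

ω-coordinates c = M·v, v = (4, 0, -9, -3, 0, 8, -1, -3):
  c_1 = 1·4 + 6·0 + (-6)·(-9) + (1)·(-3) + 0·0 + (-6)·(8) + (0)·(-1) + (2)·(-3) = 1
  c_2 = 8·4 + 4·0 + (-4)·(-9) + (0)·(-3) + 0·0 + (-8)·(8) + (0)·(-1) + (1)·(-3) = 1
  c_3 = 0·4 + 0·0 + (0)·(-9) + (0)·(-3) + 0·0 + 0·8 + (-1)·(-1) + (0)·(-3) = 1
  c_4 = 4·4 + 1·0 + (-1)·(-9) + (0)·(-3) + 0·0 + (-3)·(8) + (0)·(-1) + (0)·(-3) = 1
  c_5 = 0·4 + 0·0 + (0)·(-9) + (0)·(-3) + (-1)·(0) + 0·8 + (0)·(-1) + (0)·(-3) = 0
  c_6 = 0·4 + (-2)·(0) + (2)·(-9) + (-1)·(-3) + 1·0 + 2·8 + (0)·(-1) + (0)·(-3) = 1
  c_7 = (-2)·(4) + 0·0 + (0)·(-9) + (0)·(-3) + 0·0 + 1·8 + (0)·(-1) + (0)·(-3) = 0
  c_8 = 0·4 + (-1)·(0) + (0)·(-9) + (0)·(-3) + 0·0 + 0·8 + (0)·(-1) + (0)·(-3) = 0
Base-2 expansion of each c_i:
  c_1 = 1 = 1·2^0
  c_2 = 1 = 1·2^0
  c_3 = 1 = 1·2^0
  c_4 = 1 = 1·2^0
  c_5 = 0
  c_6 = 1 = 1·2^0
  c_7 = 0
  c_8 = 0
λ_0 = (1, 1, 1, 1, 0, 1, 0, 0)

((1, 1, 1, 1, 0, 1, 0, 0),)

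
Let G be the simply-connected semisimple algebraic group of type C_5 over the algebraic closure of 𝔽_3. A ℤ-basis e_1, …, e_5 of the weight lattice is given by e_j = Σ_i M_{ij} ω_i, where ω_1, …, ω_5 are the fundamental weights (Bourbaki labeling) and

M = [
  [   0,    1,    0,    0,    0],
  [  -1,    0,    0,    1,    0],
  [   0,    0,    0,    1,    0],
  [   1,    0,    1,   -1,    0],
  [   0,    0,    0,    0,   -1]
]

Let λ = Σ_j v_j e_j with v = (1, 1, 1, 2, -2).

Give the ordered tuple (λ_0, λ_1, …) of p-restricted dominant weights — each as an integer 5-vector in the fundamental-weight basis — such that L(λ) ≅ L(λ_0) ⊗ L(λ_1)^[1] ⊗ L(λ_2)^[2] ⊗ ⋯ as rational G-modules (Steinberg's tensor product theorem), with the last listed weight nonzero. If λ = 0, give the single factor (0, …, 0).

((1, 1, 2, 0, 2),)

In the fundamental-weight basis, λ has coordinates c = M·v (v = (1, 1, 1, 2, -2)):
  c_1 = 0·1 + 1·1 + 0·1 + 0·2 + (0)·(-2) = 1
  c_2 = (-1)·(1) + 0·1 + 0·1 + 1·2 + (0)·(-2) = 1
  c_3 = 0·1 + 0·1 + 0·1 + 1·2 + (0)·(-2) = 2
  c_4 = 1·1 + 0·1 + 1·1 + (-1)·(2) + (0)·(-2) = 0
  c_5 = 0·1 + 0·1 + 0·1 + 0·2 + (-1)·(-2) = 2
Base-3 expansion of each c_i:
  c_1 = 1 = 1·3^0
  c_2 = 1 = 1·3^0
  c_3 = 2 = 2·3^0
  c_4 = 0
  c_5 = 2 = 2·3^0
λ_0 = (1, 1, 2, 0, 2)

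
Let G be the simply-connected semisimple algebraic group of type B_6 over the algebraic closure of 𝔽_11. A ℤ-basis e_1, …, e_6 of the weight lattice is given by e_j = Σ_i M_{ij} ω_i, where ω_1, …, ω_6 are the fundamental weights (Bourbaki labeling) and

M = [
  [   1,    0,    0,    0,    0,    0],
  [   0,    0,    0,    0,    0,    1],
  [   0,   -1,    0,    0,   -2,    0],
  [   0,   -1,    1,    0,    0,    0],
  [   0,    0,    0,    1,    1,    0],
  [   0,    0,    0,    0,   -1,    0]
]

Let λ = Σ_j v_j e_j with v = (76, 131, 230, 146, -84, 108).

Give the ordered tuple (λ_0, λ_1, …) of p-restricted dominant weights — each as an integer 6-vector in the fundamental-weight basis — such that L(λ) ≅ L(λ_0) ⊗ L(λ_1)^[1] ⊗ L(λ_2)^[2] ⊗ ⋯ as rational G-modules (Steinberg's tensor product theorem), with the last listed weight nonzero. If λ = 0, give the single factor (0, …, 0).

Compute c_i = Σ_j M_{ij} v_j with v = (76, 131, 230, 146, -84, 108):
  c_1 = (1)·(76) + (0)·(131) + (0)·(230) + (0)·(146) + (0)·(-84) + (0)·(108) = 76
  c_2 = (0)·(76) + (0)·(131) + (0)·(230) + (0)·(146) + (0)·(-84) + (1)·(108) = 108
  c_3 = (0)·(76) + (-1)·(131) + (0)·(230) + (0)·(146) + (-2)·(-84) + (0)·(108) = 37
  c_4 = (0)·(76) + (-1)·(131) + (1)·(230) + (0)·(146) + (0)·(-84) + (0)·(108) = 99
  c_5 = (0)·(76) + (0)·(131) + (0)·(230) + (1)·(146) + (1)·(-84) + (0)·(108) = 62
  c_6 = (0)·(76) + (0)·(131) + (0)·(230) + (0)·(146) + (-1)·(-84) + (0)·(108) = 84
Writing each c_i in base p = 11:
  c_1 = 76 = 10·11^0 + 6·11^1
  c_2 = 108 = 9·11^0 + 9·11^1
  c_3 = 37 = 4·11^0 + 3·11^1
  c_4 = 99 = 0·11^0 + 9·11^1
  c_5 = 62 = 7·11^0 + 5·11^1
  c_6 = 84 = 7·11^0 + 7·11^1
p-restricted factor λ_0 = (10, 9, 4, 0, 7, 7)
p-restricted factor λ_1 = (6, 9, 3, 9, 5, 7)

((10, 9, 4, 0, 7, 7), (6, 9, 3, 9, 5, 7))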